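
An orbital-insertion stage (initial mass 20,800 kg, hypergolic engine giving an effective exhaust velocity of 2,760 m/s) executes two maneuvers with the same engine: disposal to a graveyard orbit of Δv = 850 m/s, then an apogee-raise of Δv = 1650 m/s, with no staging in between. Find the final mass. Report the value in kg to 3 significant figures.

final mass ≈ 8410 kg

After the first burn: m = 20800 × exp(−850/2760.0) = 20800 × 0.73494 = 15,286.8 kg.
After the second burn: m = 15,286.8 × exp(−1650/2760.0) = 15,286.8 × 0.55001 = 8,407.89 kg.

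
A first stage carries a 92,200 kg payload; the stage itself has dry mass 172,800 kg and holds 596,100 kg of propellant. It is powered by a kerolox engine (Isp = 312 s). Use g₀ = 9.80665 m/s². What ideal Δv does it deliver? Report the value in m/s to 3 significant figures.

v_e = Isp · g₀ = 312 × 9.80665 = 3059.7 m/s.
m₀ = payload + dry + propellant = 92,200 + 172,800 + 596,100 = 861,100 kg.
m_f = payload + dry = 92,200 + 172,800 = 265,000 kg.
From the ideal rocket equation, Δv = v_e · ln(m₀/m_f) = 3059.7 × ln(3.249) = 3059.7 × 1.1785 ≈ 3605.8 m/s.

Δv ≈ 3610 m/s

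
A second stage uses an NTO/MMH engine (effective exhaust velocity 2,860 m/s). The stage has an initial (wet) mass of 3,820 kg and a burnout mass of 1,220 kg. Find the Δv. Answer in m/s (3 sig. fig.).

Δv ≈ 3260 m/s

Δv = v_e · ln(m₀/m_f) = 2860.0 × ln(3.131) = 2860.0 × 1.1414 ≈ 3264.4 m/s.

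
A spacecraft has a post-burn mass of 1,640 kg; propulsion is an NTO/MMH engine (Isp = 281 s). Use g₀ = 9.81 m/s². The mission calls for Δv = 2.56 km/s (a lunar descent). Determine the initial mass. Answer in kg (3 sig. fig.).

initial mass ≈ 4150 kg

v_e = Isp · g₀ = 281 × 9.81 = 2756.6 m/s.
Rocket equation: m₀/m_f = exp(Δv / v_e) = exp(2560 / 2756.6) = exp(0.9287) = 2.5312.
m₀ = m_f × 2.5312 = 1,640 × 2.5312 = 4,151.17 kg.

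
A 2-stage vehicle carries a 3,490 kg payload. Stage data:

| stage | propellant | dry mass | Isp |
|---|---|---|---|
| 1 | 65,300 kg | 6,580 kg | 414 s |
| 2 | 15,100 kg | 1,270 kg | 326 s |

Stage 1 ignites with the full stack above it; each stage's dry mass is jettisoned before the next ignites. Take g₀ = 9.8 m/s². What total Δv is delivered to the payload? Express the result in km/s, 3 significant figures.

Ignition mass of stage 1 = 65,300+6,580 + 15,100+1,270 + 3,490 = 91,740 kg.
Stage 1: m₀ = 91,740 kg, m_f = 91,740 − 65,300 = 26,440 kg; Δv = 414×9.8×ln(3.47) = 4057.2×1.2441 ≈ 5047 m/s.
Stage 2: m₀ = 19,860 kg, m_f = 19,860 − 15,100 = 4,760 kg; Δv = 326×9.8×ln(4.172) = 3194.8×1.4285 ≈ 4564 m/s.
Total Δv = 5047 + 4564 = 9611 m/s.

Δv ≈ 9.61 km/s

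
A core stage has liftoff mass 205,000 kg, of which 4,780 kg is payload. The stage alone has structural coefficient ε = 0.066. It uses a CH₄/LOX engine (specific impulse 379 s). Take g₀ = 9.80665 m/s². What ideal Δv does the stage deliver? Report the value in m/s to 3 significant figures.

Δv ≈ 9040 m/s

Stage wet mass = m₀ − payload = 205,000 − 4,780 = 200,220 kg.
Stage dry mass = ε × stage wet mass = 0.066 × 200,220 = 13,214.5 kg.
Burnout mass m_f = stage dry + payload = 13,214.5 + 4,780 = 17,994.5 kg.
v_e = Isp · g₀ = 379 × 9.80665 = 3716.7 m/s.
Using Δv = v_e ln(m₀/m_f): Δv = v_e · ln(205,000/17,994.5) = 3716.7 × ln(11.39) = 3716.7 × 2.4329 ≈ 9043 m/s.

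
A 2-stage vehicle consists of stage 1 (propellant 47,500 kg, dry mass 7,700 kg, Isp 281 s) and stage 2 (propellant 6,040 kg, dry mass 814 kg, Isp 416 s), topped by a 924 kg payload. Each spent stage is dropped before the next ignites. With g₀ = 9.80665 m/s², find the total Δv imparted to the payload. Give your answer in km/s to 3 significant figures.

Ignition mass of stage 1 = 47,500+7,700 + 6,040+814 + 924 = 62,978 kg.
Stage 1: m₀ = 62,978 kg, m_f = 62,978 − 47,500 = 15,478 kg; Δv = 281×9.80665×ln(4.069) = 2755.7×1.4034 ≈ 3867 m/s.
Stage 2: m₀ = 7,778 kg, m_f = 7,778 − 6,040 = 1,738 kg; Δv = 416×9.80665×ln(4.475) = 4079.6×1.4986 ≈ 6113 m/s.
Total Δv = 3867 + 6113 = 9980 m/s.

Δv ≈ 9.98 km/s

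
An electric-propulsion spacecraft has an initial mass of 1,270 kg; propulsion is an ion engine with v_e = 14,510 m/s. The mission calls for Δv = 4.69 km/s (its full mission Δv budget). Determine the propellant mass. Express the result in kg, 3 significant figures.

propellant mass ≈ 351 kg

From the ideal rocket equation, m₀/m_f = exp(Δv / v_e) = exp(4690 / 14510.0) = exp(0.3232) = 1.3816.
m_f = 1,270 / 1.3816 = 919.224 kg, so propellant = m₀ − m_f = 1,270 − 919.224 = 350.776 kg.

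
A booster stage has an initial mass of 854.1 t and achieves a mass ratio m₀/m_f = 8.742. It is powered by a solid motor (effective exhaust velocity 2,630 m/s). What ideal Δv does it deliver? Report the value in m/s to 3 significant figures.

Δv ≈ 5700 m/s

Δv = v_e · ln(8.742) = 2630.0 × 2.1681 ≈ 5702.2 m/s.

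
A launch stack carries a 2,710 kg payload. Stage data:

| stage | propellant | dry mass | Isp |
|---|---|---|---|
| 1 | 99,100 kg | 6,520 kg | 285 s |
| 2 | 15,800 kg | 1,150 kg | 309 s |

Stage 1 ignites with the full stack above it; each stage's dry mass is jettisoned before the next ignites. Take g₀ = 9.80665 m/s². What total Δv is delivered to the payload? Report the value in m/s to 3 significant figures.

Ignition mass of stage 1 = 99,100+6,520 + 15,800+1,150 + 2,710 = 125,280 kg.
Stage 1: m₀ = 125,280 kg, m_f = 125,280 − 99,100 = 26,180 kg; Δv = 285×9.80665×ln(4.785) = 2794.9×1.5656 ≈ 4376 m/s.
Stage 2: m₀ = 19,660 kg, m_f = 19,660 − 15,800 = 3,860 kg; Δv = 309×9.80665×ln(5.093) = 3030.3×1.6279 ≈ 4933 m/s.
Total Δv = 4376 + 4933 = 9309 m/s.

Δv ≈ 9310 m/s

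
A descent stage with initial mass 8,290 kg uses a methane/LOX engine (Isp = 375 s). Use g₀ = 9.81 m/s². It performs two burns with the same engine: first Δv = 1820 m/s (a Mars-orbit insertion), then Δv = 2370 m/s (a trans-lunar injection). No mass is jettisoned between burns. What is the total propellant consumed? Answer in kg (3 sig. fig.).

total propellant consumed ≈ 5640 kg

v_e = Isp · g₀ = 375 × 9.81 = 3678.8 m/s.
After the first burn: m = 8290 × exp(−1820/3678.8) = 8290 × 0.60973 = 5,054.66 kg.
After the second burn: m = 5,054.66 × exp(−2370/3678.8) = 5,054.66 × 0.52506 = 2,654 kg.
Total propellant = m₀ − m_final = 8290 − 2,654 = 5,636 kg.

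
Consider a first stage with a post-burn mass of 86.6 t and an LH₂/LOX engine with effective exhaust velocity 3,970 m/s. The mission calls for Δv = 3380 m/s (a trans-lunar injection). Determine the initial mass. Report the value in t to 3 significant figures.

By the Tsiolkovsky rocket equation, m₀/m_f = exp(Δv / v_e) = exp(3380 / 3970.0) = exp(0.8514) = 2.3429.
m₀ = m_f × 2.3429 = 86.6 × 2.3429 = 202.895 t.

initial mass ≈ 203 t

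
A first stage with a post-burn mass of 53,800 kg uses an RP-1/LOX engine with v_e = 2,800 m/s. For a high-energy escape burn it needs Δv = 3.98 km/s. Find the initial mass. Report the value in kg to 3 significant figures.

Using Δv = v_e ln(m₀/m_f): m₀/m_f = exp(Δv / v_e) = exp(3980 / 2800.0) = exp(1.4214) = 4.1430.
m₀ = m_f × 4.1430 = 53,800 × 4.1430 = 222,893 kg.

initial mass ≈ 223000 kg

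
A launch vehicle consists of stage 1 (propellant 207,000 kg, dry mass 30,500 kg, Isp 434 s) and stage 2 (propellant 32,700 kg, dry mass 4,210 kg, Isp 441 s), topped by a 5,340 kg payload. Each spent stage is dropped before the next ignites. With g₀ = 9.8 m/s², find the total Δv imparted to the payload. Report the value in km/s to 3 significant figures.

Ignition mass of stage 1 = 207,000+30,500 + 32,700+4,210 + 5,340 = 279,750 kg.
Stage 1: m₀ = 279,750 kg, m_f = 279,750 − 207,000 = 72,750 kg; Δv = 434×9.8×ln(3.845) = 4253.2×1.3469 ≈ 5728 m/s.
Stage 2: m₀ = 42,250 kg, m_f = 42,250 − 32,700 = 9,550 kg; Δv = 441×9.8×ln(4.424) = 4321.8×1.4871 ≈ 6427 m/s.
Total Δv = 5728 + 6427 = 12155 m/s.

Δv ≈ 12.2 km/s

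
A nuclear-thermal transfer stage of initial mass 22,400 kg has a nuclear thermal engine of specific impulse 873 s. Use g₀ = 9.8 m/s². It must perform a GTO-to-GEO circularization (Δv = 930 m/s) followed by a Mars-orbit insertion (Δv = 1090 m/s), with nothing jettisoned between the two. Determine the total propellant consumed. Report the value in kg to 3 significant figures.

total propellant consumed ≈ 4710 kg

v_e = Isp · g₀ = 873 × 9.8 = 8555.4 m/s.
After the first burn: m = 22400 × exp(−930/8555.4) = 22400 × 0.89700 = 20,092.8 kg.
After the second burn: m = 20,092.8 × exp(−1090/8555.4) = 20,092.8 × 0.88038 = 17,689.3 kg.
Total propellant = m₀ − m_final = 22400 − 17,689.3 = 4,710.7 kg.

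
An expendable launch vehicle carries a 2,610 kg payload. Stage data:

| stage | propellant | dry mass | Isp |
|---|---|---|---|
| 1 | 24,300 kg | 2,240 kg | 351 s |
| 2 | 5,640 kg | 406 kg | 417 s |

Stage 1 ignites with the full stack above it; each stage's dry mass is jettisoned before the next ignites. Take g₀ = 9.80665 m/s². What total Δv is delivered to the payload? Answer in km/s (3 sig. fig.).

Ignition mass of stage 1 = 24,300+2,240 + 5,640+406 + 2,610 = 35,196 kg.
Stage 1: m₀ = 35,196 kg, m_f = 35,196 − 24,300 = 10,896 kg; Δv = 351×9.80665×ln(3.23) = 3442.1×1.1725 ≈ 4036 m/s.
Stage 2: m₀ = 8,656 kg, m_f = 8,656 − 5,640 = 3,016 kg; Δv = 417×9.80665×ln(2.87) = 4089.4×1.0543 ≈ 4312 m/s.
Total Δv = 4036 + 4312 = 8348 m/s.

Δv ≈ 8.35 km/s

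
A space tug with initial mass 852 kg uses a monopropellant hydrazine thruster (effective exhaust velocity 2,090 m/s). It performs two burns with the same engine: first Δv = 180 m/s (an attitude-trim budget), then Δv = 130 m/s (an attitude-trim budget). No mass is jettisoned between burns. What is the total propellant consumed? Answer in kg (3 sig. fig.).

total propellant consumed ≈ 117 kg

After the first burn: m = 852 × exp(−180/2090.0) = 852 × 0.91748 = 781.693 kg.
After the second burn: m = 781.693 × exp(−130/2090.0) = 781.693 × 0.93969 = 734.549 kg.
Total propellant = m₀ − m_final = 852 − 734.549 = 117.451 kg.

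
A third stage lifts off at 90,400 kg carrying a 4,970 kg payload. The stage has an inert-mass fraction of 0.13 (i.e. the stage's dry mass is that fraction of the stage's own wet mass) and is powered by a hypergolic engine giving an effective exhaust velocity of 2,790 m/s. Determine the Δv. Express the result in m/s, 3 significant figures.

Δv ≈ 4820 m/s

Stage wet mass = m₀ − payload = 90,400 − 4,970 = 85,430 kg.
Stage dry mass = ε × stage wet mass = 0.13 × 85,430 = 11,105.9 kg.
Burnout mass m_f = stage dry + payload = 11,105.9 + 4,970 = 16,075.9 kg.
Δv = v_e · ln(90,400/16,075.9) = 2790.0 × ln(5.623) = 2790.0 × 1.7269 ≈ 4818 m/s.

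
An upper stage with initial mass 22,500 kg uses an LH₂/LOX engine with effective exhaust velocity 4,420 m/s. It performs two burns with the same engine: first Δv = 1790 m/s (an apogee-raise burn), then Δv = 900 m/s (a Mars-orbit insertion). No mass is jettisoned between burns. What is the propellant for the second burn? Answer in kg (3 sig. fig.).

After the first burn: m = 22500 × exp(−1790/4420.0) = 22500 × 0.66699 = 15,007.3 kg.
After the second burn: m = 15,007.3 × exp(−900/4420.0) = 15,007.3 × 0.81577 = 12,242.5 kg.
Second-burn propellant = 15,007.3 − 12,242.5 = 2,764.8 kg.

propellant for the second burn ≈ 2760 kg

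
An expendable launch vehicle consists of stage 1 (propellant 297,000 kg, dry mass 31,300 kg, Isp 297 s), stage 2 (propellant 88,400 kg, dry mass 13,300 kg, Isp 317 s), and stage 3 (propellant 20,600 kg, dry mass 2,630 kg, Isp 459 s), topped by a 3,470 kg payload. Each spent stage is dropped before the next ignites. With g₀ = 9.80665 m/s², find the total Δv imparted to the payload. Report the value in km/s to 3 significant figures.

Δv ≈ 13.3 km/s

Ignition mass of stage 1 = 297,000+31,300 + 88,400+13,300 + 20,600+2,630 + 3,470 = 456,700 kg.
Stage 1: m₀ = 456,700 kg, m_f = 456,700 − 297,000 = 159,700 kg; Δv = 297×9.80665×ln(2.86) = 2912.6×1.0507 ≈ 3060 m/s.
Stage 2: m₀ = 128,400 kg, m_f = 128,400 − 88,400 = 40,000 kg; Δv = 317×9.80665×ln(3.21) = 3108.7×1.1663 ≈ 3626 m/s.
Stage 3: m₀ = 26,700 kg, m_f = 26,700 − 20,600 = 6,100 kg; Δv = 459×9.80665×ln(4.377) = 4501.3×1.4764 ≈ 6646 m/s.
Total Δv = 3060 + 3626 + 6646 = 13332 m/s.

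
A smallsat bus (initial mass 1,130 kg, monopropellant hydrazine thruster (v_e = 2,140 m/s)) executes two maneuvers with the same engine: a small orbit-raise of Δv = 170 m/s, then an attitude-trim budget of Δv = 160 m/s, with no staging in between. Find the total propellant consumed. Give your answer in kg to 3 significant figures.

After the first burn: m = 1130 × exp(−170/2140.0) = 1130 × 0.92363 = 1,043.7 kg.
After the second burn: m = 1,043.7 × exp(−160/2140.0) = 1,043.7 × 0.92796 = 968.512 kg.
Total propellant = m₀ − m_final = 1130 − 968.512 = 161.488 kg.

total propellant consumed ≈ 161 kg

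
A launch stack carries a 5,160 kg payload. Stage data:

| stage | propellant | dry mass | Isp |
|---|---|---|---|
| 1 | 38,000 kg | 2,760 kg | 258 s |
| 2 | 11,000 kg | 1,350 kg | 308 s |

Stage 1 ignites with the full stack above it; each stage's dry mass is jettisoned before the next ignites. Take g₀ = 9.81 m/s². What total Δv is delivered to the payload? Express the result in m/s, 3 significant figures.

Δv ≈ 5660 m/s

Ignition mass of stage 1 = 38,000+2,760 + 11,000+1,350 + 5,160 = 58,270 kg.
Stage 1: m₀ = 58,270 kg, m_f = 58,270 − 38,000 = 20,270 kg; Δv = 258×9.81×ln(2.875) = 2531.0×1.0559 ≈ 2673 m/s.
Stage 2: m₀ = 17,510 kg, m_f = 17,510 − 11,000 = 6,510 kg; Δv = 308×9.81×ln(2.69) = 3021.5×0.9894 ≈ 2990 m/s.
Total Δv = 2673 + 2990 = 5663 m/s.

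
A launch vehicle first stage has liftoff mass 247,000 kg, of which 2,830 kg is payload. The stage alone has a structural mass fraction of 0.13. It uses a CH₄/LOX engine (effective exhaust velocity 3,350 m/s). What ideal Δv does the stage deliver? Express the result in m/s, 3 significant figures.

Δv ≈ 6590 m/s

Stage wet mass = m₀ − payload = 247,000 − 2,830 = 244,170 kg.
Stage dry mass = ε × stage wet mass = 0.13 × 244,170 = 31,742.1 kg.
Burnout mass m_f = stage dry + payload = 31,742.1 + 2,830 = 34,572.1 kg.
Δv = v_e · ln(247,000/34,572.1) = 3350.0 × ln(7.144) = 3350.0 × 1.9663 ≈ 6587 m/s.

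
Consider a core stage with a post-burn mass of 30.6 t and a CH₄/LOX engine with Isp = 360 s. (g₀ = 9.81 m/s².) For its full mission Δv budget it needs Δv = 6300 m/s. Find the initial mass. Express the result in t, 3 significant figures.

initial mass ≈ 182 t

v_e = Isp · g₀ = 360 × 9.81 = 3531.6 m/s.
m₀/m_f = exp(Δv / v_e) = exp(6300 / 3531.6) = exp(1.7839) = 5.9530.
m₀ = m_f × 5.9530 = 30.6 × 5.9530 = 182.162 t.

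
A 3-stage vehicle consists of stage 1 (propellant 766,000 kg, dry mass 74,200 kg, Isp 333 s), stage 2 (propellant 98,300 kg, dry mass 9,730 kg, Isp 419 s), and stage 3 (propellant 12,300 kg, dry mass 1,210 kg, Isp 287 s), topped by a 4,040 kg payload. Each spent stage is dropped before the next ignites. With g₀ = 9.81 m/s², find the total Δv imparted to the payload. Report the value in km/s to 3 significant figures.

Ignition mass of stage 1 = 766,000+74,200 + 98,300+9,730 + 12,300+1,210 + 4,040 = 965,780 kg.
Stage 1: m₀ = 965,780 kg, m_f = 965,780 − 766,000 = 199,780 kg; Δv = 333×9.81×ln(4.834) = 3266.7×1.5757 ≈ 5147 m/s.
Stage 2: m₀ = 125,580 kg, m_f = 125,580 − 98,300 = 27,280 kg; Δv = 419×9.81×ln(4.603) = 4110.4×1.5268 ≈ 6276 m/s.
Stage 3: m₀ = 17,550 kg, m_f = 17,550 − 12,300 = 5,250 kg; Δv = 287×9.81×ln(3.343) = 2815.5×1.2068 ≈ 3398 m/s.
Total Δv = 5147 + 6276 + 3398 = 14821 m/s.

Δv ≈ 14.8 km/s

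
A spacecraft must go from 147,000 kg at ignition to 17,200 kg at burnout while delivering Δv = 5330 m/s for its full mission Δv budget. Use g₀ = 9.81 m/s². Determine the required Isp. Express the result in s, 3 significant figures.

ln(m₀/m_f) = ln(147000/17200) = ln(8.547) = 2.1455.
Rocket equation: v_e = Δv / ln(m₀/m_f) = 5330 / 2.1455 = 2484.2 m/s.
Isp = v_e / g₀ = 2484.2 / 9.81 = 253.2 s.

Isp ≈ 253 s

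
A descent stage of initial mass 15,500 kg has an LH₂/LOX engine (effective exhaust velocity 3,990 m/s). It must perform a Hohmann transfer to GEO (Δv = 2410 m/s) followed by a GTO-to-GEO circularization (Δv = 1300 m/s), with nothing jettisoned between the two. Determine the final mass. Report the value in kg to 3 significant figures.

After the first burn: m = 15500 × exp(−2410/3990.0) = 15500 × 0.54662 = 8,472.61 kg.
After the second burn: m = 8,472.61 × exp(−1300/3990.0) = 8,472.61 × 0.72194 = 6,116.72 kg.

final mass ≈ 6120 kg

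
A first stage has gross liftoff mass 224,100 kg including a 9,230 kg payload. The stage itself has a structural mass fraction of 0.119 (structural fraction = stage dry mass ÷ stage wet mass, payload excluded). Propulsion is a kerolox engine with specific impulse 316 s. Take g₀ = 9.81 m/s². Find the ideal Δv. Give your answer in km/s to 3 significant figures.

Δv ≈ 5.77 km/s

Stage wet mass = m₀ − payload = 224,100 − 9,230 = 214,870 kg.
Stage dry mass = ε × stage wet mass = 0.119 × 214,870 = 25,569.5 kg.
Burnout mass m_f = stage dry + payload = 25,569.5 + 9,230 = 34,799.5 kg.
v_e = Isp · g₀ = 316 × 9.81 = 3100.0 m/s.
Δv = v_e · ln(224,100/34,799.5) = 3100.0 × ln(6.44) = 3100.0 × 1.8625 ≈ 5774 m/s.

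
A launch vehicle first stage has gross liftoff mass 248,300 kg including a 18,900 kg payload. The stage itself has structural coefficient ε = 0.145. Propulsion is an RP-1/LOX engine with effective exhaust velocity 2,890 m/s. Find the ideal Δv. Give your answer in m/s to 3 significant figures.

Stage wet mass = m₀ − payload = 248,300 − 18,900 = 229,400 kg.
Stage dry mass = ε × stage wet mass = 0.145 × 229,400 = 33,263 kg.
Burnout mass m_f = stage dry + payload = 33,263 + 18,900 = 52,163 kg.
Δv = v_e · ln(248,300/52,163) = 2890.0 × ln(4.76) = 2890.0 × 1.5603 ≈ 4509 m/s.

Δv ≈ 4510 m/s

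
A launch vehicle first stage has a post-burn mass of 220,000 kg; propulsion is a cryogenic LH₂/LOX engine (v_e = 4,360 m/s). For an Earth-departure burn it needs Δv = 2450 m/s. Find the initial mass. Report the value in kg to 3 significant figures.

m₀/m_f = exp(Δv / v_e) = exp(2450 / 4360.0) = exp(0.5619) = 1.7540.
m₀ = m_f × 1.7540 = 220,000 × 1.7540 = 385,880 kg.

initial mass ≈ 386000 kg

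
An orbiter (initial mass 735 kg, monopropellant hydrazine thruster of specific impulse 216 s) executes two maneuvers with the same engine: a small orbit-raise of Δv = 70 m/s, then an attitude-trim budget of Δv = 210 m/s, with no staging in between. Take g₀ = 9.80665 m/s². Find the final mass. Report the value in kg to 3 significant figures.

final mass ≈ 644 kg

v_e = Isp · g₀ = 216 × 9.80665 = 2118.2 m/s.
After the first burn: m = 735 × exp(−70/2118.2) = 735 × 0.96749 = 711.105 kg.
After the second burn: m = 711.105 × exp(−210/2118.2) = 711.105 × 0.90562 = 643.991 kg.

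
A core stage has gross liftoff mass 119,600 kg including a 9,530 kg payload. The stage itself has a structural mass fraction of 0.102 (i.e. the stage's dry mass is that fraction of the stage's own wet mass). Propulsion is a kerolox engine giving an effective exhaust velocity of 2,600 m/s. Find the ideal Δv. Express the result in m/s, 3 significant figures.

Δv ≈ 4550 m/s

Stage wet mass = m₀ − payload = 119,600 − 9,530 = 110,070 kg.
Stage dry mass = ε × stage wet mass = 0.102 × 110,070 = 11,227.1 kg.
Burnout mass m_f = stage dry + payload = 11,227.1 + 9,530 = 20,757.1 kg.
Δv = v_e · ln(119,600/20,757.1) = 2600.0 × ln(5.762) = 2600.0 × 1.7513 ≈ 4553 m/s.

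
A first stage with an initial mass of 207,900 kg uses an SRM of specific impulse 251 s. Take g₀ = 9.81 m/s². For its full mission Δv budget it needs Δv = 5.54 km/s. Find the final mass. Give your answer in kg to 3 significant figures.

final mass ≈ 21900 kg

v_e = Isp · g₀ = 251 × 9.81 = 2462.3 m/s.
Using Δv = v_e ln(m₀/m_f): m₀/m_f = exp(Δv / v_e) = exp(5540 / 2462.3) = exp(2.2499) = 9.4870.
m_f = m₀ / 9.4870 = 207,900 / 9.4870 = 21,914.2 kg.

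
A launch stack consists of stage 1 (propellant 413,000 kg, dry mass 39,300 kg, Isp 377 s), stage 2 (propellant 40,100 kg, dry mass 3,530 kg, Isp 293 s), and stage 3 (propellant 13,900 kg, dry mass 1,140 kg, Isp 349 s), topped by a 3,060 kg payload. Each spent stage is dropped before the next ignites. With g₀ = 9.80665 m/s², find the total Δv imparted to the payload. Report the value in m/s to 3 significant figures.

Δv ≈ 14000 m/s

Ignition mass of stage 1 = 413,000+39,300 + 40,100+3,530 + 13,900+1,140 + 3,060 = 514,030 kg.
Stage 1: m₀ = 514,030 kg, m_f = 514,030 − 413,000 = 101,030 kg; Δv = 377×9.80665×ln(5.088) = 3697.1×1.6269 ≈ 6015 m/s.
Stage 2: m₀ = 61,730 kg, m_f = 61,730 − 40,100 = 21,630 kg; Δv = 293×9.80665×ln(2.854) = 2873.3×1.0487 ≈ 3013 m/s.
Stage 3: m₀ = 18,100 kg, m_f = 18,100 − 13,900 = 4,200 kg; Δv = 349×9.80665×ln(4.31) = 3422.5×1.4608 ≈ 5000 m/s.
Total Δv = 6015 + 3013 + 5000 = 14028 m/s.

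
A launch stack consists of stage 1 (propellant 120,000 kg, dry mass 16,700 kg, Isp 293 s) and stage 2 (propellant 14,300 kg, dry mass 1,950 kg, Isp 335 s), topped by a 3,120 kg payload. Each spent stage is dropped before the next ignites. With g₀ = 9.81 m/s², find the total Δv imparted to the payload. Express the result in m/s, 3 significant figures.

Δv ≈ 8620 m/s

Ignition mass of stage 1 = 120,000+16,700 + 14,300+1,950 + 3,120 = 156,070 kg.
Stage 1: m₀ = 156,070 kg, m_f = 156,070 − 120,000 = 36,070 kg; Δv = 293×9.81×ln(4.327) = 2874.3×1.4648 ≈ 4210 m/s.
Stage 2: m₀ = 19,370 kg, m_f = 19,370 − 14,300 = 5,070 kg; Δv = 335×9.81×ln(3.821) = 3286.4×1.3404 ≈ 4405 m/s.
Total Δv = 4210 + 4405 = 8615 m/s.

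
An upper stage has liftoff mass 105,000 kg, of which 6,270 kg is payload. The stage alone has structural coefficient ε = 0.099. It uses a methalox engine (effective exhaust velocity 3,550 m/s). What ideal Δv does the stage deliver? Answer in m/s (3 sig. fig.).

Stage wet mass = m₀ − payload = 105,000 − 6,270 = 98,730 kg.
Stage dry mass = ε × stage wet mass = 0.099 × 98,730 = 9,774.27 kg.
Burnout mass m_f = stage dry + payload = 9,774.27 + 6,270 = 16,044.27 kg.
From the ideal rocket equation, Δv = v_e · ln(105,000/16,044.27) = 3550.0 × ln(6.544) = 3550.0 × 1.8786 ≈ 6669 m/s.

Δv ≈ 6670 m/s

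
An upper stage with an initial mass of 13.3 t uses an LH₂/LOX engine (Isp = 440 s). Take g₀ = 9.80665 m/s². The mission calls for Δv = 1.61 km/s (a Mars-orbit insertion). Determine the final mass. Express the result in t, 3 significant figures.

v_e = Isp · g₀ = 440 × 9.80665 = 4314.9 m/s.
m₀/m_f = exp(Δv / v_e) = exp(1610 / 4314.9) = exp(0.3731) = 1.4523.
m_f = m₀ / 1.4523 = 13.3 / 1.4523 = 9.15789 t.

final mass ≈ 9.16 t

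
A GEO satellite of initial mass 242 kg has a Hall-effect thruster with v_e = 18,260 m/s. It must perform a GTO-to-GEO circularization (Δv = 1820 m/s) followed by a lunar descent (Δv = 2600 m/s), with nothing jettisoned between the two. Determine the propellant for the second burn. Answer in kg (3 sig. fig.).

propellant for the second burn ≈ 29.1 kg

After the first burn: m = 242 × exp(−1820/18260.0) = 242 × 0.90513 = 219.041 kg.
After the second burn: m = 219.041 × exp(−2600/18260.0) = 219.041 × 0.86728 = 189.97 kg.
Second-burn propellant = 219.041 − 189.97 = 29.071 kg.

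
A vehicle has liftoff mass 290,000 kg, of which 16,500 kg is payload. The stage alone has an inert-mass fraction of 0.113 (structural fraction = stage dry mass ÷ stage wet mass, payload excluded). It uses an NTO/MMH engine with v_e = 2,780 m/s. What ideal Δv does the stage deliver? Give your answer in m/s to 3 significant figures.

Δv ≈ 5030 m/s

Stage wet mass = m₀ − payload = 290,000 − 16,500 = 273,500 kg.
Stage dry mass = ε × stage wet mass = 0.113 × 273,500 = 30,905.5 kg.
Burnout mass m_f = stage dry + payload = 30,905.5 + 16,500 = 47,405.5 kg.
Δv = v_e · ln(290,000/47,405.5) = 2780.0 × ln(6.117) = 2780.0 × 1.8111 ≈ 5035 m/s.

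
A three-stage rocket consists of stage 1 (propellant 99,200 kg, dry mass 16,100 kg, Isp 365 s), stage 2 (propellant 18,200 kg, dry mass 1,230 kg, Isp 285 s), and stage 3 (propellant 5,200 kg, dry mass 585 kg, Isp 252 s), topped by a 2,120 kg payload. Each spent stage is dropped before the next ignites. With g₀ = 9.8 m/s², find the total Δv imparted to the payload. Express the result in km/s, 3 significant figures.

Δv ≈ 9.96 km/s

Ignition mass of stage 1 = 99,200+16,100 + 18,200+1,230 + 5,200+585 + 2,120 = 142,635 kg.
Stage 1: m₀ = 142,635 kg, m_f = 142,635 − 99,200 = 43,435 kg; Δv = 365×9.8×ln(3.284) = 3577.0×1.1890 ≈ 4253 m/s.
Stage 2: m₀ = 27,335 kg, m_f = 27,335 − 18,200 = 9,135 kg; Δv = 285×9.8×ln(2.992) = 2793.0×1.0961 ≈ 3061 m/s.
Stage 3: m₀ = 7,905 kg, m_f = 7,905 − 5,200 = 2,705 kg; Δv = 252×9.8×ln(2.922) = 2469.6×1.0724 ≈ 2648 m/s.
Total Δv = 4253 + 3061 + 2648 = 9962 m/s.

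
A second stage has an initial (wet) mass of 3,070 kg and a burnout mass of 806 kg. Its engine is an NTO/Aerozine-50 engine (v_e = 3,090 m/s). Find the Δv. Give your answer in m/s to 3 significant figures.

Δv ≈ 4130 m/s

Rocket equation: Δv = v_e · ln(m₀/m_f) = 3090.0 × ln(3.809) = 3090.0 × 1.3373 ≈ 4132.4 m/s.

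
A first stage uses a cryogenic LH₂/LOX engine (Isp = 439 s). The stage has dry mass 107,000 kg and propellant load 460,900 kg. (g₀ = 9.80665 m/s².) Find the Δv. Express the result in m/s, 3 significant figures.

Δv ≈ 7190 m/s

v_e = Isp · g₀ = 439 × 9.80665 = 4305.1 m/s.
m₀ = m_dry + m_prop = 107,000 + 460,900 = 567,900 kg.
Δv = v_e · ln(m₀/m_f) = 4305.1 × ln(5.307) = 4305.1 × 1.6691 ≈ 7185.7 m/s.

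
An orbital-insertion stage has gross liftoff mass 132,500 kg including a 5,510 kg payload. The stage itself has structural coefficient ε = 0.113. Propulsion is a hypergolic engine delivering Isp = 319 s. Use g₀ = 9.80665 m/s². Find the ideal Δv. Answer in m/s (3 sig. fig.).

Δv ≈ 5940 m/s

Stage wet mass = m₀ − payload = 132,500 − 5,510 = 126,990 kg.
Stage dry mass = ε × stage wet mass = 0.113 × 126,990 = 14,349.9 kg.
Burnout mass m_f = stage dry + payload = 14,349.9 + 5,510 = 19,859.9 kg.
v_e = Isp · g₀ = 319 × 9.80665 = 3128.3 m/s.
Δv = v_e · ln(132,500/19,859.9) = 3128.3 × ln(6.672) = 3128.3 × 1.8979 ≈ 5937 m/s.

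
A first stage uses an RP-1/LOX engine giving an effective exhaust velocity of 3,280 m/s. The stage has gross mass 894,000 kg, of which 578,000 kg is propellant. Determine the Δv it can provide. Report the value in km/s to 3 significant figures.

Δv ≈ 3.41 km/s

m_f = m₀ − m_prop = 894,000 − 578,000 = 316,000 kg.
From the ideal rocket equation, Δv = v_e · ln(m₀/m_f) = 3280.0 × ln(2.829) = 3280.0 × 1.0400 ≈ 3411.1 m/s.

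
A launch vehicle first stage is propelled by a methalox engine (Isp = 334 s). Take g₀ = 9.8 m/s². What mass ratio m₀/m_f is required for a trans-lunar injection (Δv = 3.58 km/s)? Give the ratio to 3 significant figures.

v_e = Isp · g₀ = 334 × 9.8 = 3273.2 m/s.
m₀/m_f = exp(Δv / v_e) = exp(3580 / 3273.2) = exp(1.0937) = 2.9854.

mass ratio ≈ 2.99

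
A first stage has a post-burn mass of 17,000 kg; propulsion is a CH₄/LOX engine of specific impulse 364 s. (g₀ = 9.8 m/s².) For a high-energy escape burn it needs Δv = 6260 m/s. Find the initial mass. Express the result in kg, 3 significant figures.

v_e = Isp · g₀ = 364 × 9.8 = 3567.2 m/s.
m₀/m_f = exp(Δv / v_e) = exp(6260 / 3567.2) = exp(1.7549) = 5.7827.
m₀ = m_f × 5.7827 = 17,000 × 5.7827 = 98,305.9 kg.

initial mass ≈ 98300 kg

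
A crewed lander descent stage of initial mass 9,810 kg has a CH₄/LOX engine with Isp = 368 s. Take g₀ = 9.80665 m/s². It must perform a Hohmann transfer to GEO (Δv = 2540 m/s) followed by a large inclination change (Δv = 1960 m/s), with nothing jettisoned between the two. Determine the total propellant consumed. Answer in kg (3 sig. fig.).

total propellant consumed ≈ 6990 kg

v_e = Isp · g₀ = 368 × 9.80665 = 3608.8 m/s.
After the first burn: m = 9810 × exp(−2540/3608.8) = 9810 × 0.49469 = 4,852.91 kg.
After the second burn: m = 4,852.91 × exp(−1960/3608.8) = 4,852.91 × 0.58094 = 2,819.25 kg.
Total propellant = m₀ − m_final = 9810 − 2,819.25 = 6,990.75 kg.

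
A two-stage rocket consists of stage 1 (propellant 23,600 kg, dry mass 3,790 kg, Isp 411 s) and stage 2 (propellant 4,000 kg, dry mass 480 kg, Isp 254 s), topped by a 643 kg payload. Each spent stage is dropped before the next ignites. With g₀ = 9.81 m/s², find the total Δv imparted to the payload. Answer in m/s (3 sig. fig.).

Ignition mass of stage 1 = 23,600+3,790 + 4,000+480 + 643 = 32,513 kg.
Stage 1: m₀ = 32,513 kg, m_f = 32,513 − 23,600 = 8,913 kg; Δv = 411×9.81×ln(3.648) = 4031.9×1.2941 ≈ 5218 m/s.
Stage 2: m₀ = 5,123 kg, m_f = 5,123 − 4,000 = 1,123 kg; Δv = 254×9.81×ln(4.562) = 2491.7×1.5177 ≈ 3782 m/s.
Total Δv = 5218 + 3782 = 9000 m/s.

Δv ≈ 9000 m/s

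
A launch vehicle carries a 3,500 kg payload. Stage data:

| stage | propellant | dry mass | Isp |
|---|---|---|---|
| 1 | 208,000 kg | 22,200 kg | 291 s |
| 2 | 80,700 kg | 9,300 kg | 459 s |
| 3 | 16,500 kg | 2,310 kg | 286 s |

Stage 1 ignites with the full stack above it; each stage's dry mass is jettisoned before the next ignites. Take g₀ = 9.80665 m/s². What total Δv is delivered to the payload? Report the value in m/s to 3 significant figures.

Δv ≈ 12100 m/s

Ignition mass of stage 1 = 208,000+22,200 + 80,700+9,300 + 16,500+2,310 + 3,500 = 342,510 kg.
Stage 1: m₀ = 342,510 kg, m_f = 342,510 − 208,000 = 134,510 kg; Δv = 291×9.80665×ln(2.546) = 2853.7×0.9347 ≈ 2667 m/s.
Stage 2: m₀ = 112,310 kg, m_f = 112,310 − 80,700 = 31,610 kg; Δv = 459×9.80665×ln(3.553) = 4501.3×1.2678 ≈ 5707 m/s.
Stage 3: m₀ = 22,310 kg, m_f = 22,310 − 16,500 = 5,810 kg; Δv = 286×9.80665×ln(3.84) = 2804.7×1.3455 ≈ 3774 m/s.
Total Δv = 2667 + 5707 + 3774 = 12148 m/s.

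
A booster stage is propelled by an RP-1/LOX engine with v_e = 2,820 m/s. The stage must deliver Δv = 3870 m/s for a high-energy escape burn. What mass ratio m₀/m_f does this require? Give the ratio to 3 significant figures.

m₀/m_f = exp(Δv / v_e) = exp(3870 / 2820.0) = exp(1.3723) = 3.9446.

mass ratio ≈ 3.94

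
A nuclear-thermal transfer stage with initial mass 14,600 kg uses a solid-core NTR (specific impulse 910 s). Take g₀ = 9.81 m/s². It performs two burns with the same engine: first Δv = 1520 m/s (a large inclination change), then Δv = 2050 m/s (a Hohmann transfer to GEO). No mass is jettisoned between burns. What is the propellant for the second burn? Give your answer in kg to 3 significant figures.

v_e = Isp · g₀ = 910 × 9.81 = 8927.1 m/s.
After the first burn: m = 14600 × exp(−1520/8927.1) = 14600 × 0.84344 = 12,314.2 kg.
After the second burn: m = 12,314.2 × exp(−2050/8927.1) = 12,314.2 × 0.79482 = 9,787.57 kg.
Second-burn propellant = 12,314.2 − 9,787.57 = 2,526.63 kg.

propellant for the second burn ≈ 2530 kg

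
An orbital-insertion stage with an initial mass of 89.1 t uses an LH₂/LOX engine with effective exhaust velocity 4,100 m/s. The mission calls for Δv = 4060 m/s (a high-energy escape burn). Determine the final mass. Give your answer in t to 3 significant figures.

From the ideal rocket equation, m₀/m_f = exp(Δv / v_e) = exp(4060 / 4100.0) = exp(0.9902) = 2.6919.
m_f = m₀ / 2.6919 = 89.1 / 2.6919 = 33.0993 t.

final mass ≈ 33.1 t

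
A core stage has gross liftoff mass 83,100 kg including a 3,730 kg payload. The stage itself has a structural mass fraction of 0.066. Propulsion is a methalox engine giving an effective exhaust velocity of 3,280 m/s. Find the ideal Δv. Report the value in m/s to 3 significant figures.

Δv ≈ 7300 m/s

Stage wet mass = m₀ − payload = 83,100 − 3,730 = 79,370 kg.
Stage dry mass = ε × stage wet mass = 0.066 × 79,370 = 5,238.42 kg.
Burnout mass m_f = stage dry + payload = 5,238.42 + 3,730 = 8,968.42 kg.
By the Tsiolkovsky rocket equation, Δv = v_e · ln(83,100/8,968.42) = 3280.0 × ln(9.266) = 3280.0 × 2.2263 ≈ 7302 m/s.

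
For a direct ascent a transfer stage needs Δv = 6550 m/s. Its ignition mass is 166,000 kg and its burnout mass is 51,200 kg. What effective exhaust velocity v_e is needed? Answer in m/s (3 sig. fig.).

ln(m₀/m_f) = ln(166000/51200) = ln(3.242) = 1.1762.
v_e = Δv / ln(m₀/m_f) = 6550 / 1.1762 = 5568.6 m/s.

v_e ≈ 5570 m/s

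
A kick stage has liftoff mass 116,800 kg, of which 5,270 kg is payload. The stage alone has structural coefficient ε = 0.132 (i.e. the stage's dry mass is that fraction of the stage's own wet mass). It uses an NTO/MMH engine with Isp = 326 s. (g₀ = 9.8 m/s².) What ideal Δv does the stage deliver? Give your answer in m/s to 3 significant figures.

Δv ≈ 5640 m/s

Stage wet mass = m₀ − payload = 116,800 − 5,270 = 111,530 kg.
Stage dry mass = ε × stage wet mass = 0.132 × 111,530 = 14,722 kg.
Burnout mass m_f = stage dry + payload = 14,722 + 5,270 = 19,992 kg.
v_e = Isp · g₀ = 326 × 9.8 = 3194.8 m/s.
Rocket equation: Δv = v_e · ln(116,800/19,992) = 3194.8 × ln(5.842) = 3194.8 × 1.7651 ≈ 5639 m/s.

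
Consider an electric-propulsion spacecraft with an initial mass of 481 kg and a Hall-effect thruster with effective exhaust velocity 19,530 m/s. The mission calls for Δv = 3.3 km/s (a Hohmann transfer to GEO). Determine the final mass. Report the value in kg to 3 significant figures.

Rocket equation: m₀/m_f = exp(Δv / v_e) = exp(3300 / 19530.0) = exp(0.1690) = 1.1841.
m_f = m₀ / 1.1841 = 481 / 1.1841 = 406.216 kg.

final mass ≈ 406 kg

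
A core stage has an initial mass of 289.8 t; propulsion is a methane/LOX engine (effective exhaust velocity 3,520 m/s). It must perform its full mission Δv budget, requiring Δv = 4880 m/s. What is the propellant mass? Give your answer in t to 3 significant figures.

Rocket equation: m₀/m_f = exp(Δv / v_e) = exp(4880 / 3520.0) = exp(1.3864) = 4.0003.
m_f = 289.8 / 4.0003 = 72.4446 t, so propellant = m₀ − m_f = 289.8 − 72.4446 = 217.3554 t.

propellant mass ≈ 217 t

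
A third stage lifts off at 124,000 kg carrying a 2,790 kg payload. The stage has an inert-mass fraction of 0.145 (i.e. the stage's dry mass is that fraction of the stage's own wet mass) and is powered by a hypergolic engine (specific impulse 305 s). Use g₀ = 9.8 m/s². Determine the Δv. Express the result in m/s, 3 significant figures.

Stage wet mass = m₀ − payload = 124,000 − 2,790 = 121,210 kg.
Stage dry mass = ε × stage wet mass = 0.145 × 121,210 = 17,575.5 kg.
Burnout mass m_f = stage dry + payload = 17,575.5 + 2,790 = 20,365.5 kg.
v_e = Isp · g₀ = 305 × 9.8 = 2989.0 m/s.
By the Tsiolkovsky rocket equation, Δv = v_e · ln(124,000/20,365.5) = 2989.0 × ln(6.089) = 2989.0 × 1.8064 ≈ 5399 m/s.

Δv ≈ 5400 m/s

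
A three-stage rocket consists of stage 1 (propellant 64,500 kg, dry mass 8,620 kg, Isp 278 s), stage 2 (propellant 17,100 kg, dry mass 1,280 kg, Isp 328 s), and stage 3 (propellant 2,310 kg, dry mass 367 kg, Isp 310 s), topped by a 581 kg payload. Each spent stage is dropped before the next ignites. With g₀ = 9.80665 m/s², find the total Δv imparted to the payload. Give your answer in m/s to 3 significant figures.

Ignition mass of stage 1 = 64,500+8,620 + 17,100+1,280 + 2,310+367 + 581 = 94,758 kg.
Stage 1: m₀ = 94,758 kg, m_f = 94,758 − 64,500 = 30,258 kg; Δv = 278×9.80665×ln(3.132) = 2726.2×1.1416 ≈ 3112 m/s.
Stage 2: m₀ = 21,638 kg, m_f = 21,638 − 17,100 = 4,538 kg; Δv = 328×9.80665×ln(4.768) = 3216.6×1.5620 ≈ 5024 m/s.
Stage 3: m₀ = 3,258 kg, m_f = 3,258 − 2,310 = 948 kg; Δv = 310×9.80665×ln(3.437) = 3040.1×1.2345 ≈ 3753 m/s.
Total Δv = 3112 + 5024 + 3753 = 11889 m/s.

Δv ≈ 11900 m/s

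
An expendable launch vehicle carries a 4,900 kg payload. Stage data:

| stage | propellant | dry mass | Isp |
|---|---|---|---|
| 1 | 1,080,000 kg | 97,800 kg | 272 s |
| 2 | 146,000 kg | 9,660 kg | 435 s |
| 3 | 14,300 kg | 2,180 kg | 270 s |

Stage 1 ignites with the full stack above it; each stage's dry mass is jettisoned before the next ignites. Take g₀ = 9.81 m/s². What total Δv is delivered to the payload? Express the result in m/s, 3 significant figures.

Ignition mass of stage 1 = 1,080,000+97,800 + 146,000+9,660 + 14,300+2,180 + 4,900 = 1,354,840 kg.
Stage 1: m₀ = 1,354,840 kg, m_f = 1,354,840 − 1,080,000 = 274,840 kg; Δv = 272×9.81×ln(4.93) = 2668.3×1.5952 ≈ 4257 m/s.
Stage 2: m₀ = 177,040 kg, m_f = 177,040 − 146,000 = 31,040 kg; Δv = 435×9.81×ln(5.704) = 4267.4×1.7411 ≈ 7430 m/s.
Stage 3: m₀ = 21,380 kg, m_f = 21,380 − 14,300 = 7,080 kg; Δv = 270×9.81×ln(3.02) = 2648.7×1.1052 ≈ 2927 m/s.
Total Δv = 4257 + 7430 + 2927 = 14614 m/s.

Δv ≈ 14600 m/s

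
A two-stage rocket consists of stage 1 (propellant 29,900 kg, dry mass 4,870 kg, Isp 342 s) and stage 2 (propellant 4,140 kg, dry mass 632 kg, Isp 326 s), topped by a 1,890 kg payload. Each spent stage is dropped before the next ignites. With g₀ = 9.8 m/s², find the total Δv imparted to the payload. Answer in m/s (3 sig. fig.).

Ignition mass of stage 1 = 29,900+4,870 + 4,140+632 + 1,890 = 41,432 kg.
Stage 1: m₀ = 41,432 kg, m_f = 41,432 − 29,900 = 11,532 kg; Δv = 342×9.8×ln(3.593) = 3351.6×1.2789 ≈ 4286 m/s.
Stage 2: m₀ = 6,662 kg, m_f = 6,662 − 4,140 = 2,522 kg; Δv = 326×9.8×ln(2.642) = 3194.8×0.9714 ≈ 3103 m/s.
Total Δv = 4286 + 3103 = 7389 m/s.

Δv ≈ 7390 m/s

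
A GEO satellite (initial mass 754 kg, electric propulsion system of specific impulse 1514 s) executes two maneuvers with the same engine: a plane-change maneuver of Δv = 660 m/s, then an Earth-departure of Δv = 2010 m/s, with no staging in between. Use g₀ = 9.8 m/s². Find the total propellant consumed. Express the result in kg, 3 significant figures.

v_e = Isp · g₀ = 1514 × 9.8 = 14837.2 m/s.
After the first burn: m = 754 × exp(−660/14837.2) = 754 × 0.95649 = 721.193 kg.
After the second burn: m = 721.193 × exp(−2010/14837.2) = 721.193 × 0.87331 = 629.825 kg.
Total propellant = m₀ − m_final = 754 − 629.825 = 124.175 kg.

total propellant consumed ≈ 124 kg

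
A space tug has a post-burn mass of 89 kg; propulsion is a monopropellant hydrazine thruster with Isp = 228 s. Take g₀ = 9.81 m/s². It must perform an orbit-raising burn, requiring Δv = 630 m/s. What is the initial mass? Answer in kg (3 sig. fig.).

initial mass ≈ 118 kg

v_e = Isp · g₀ = 228 × 9.81 = 2236.7 m/s.
From the ideal rocket equation, m₀/m_f = exp(Δv / v_e) = exp(630 / 2236.7) = exp(0.2817) = 1.3253.
m₀ = m_f × 1.3253 = 89 × 1.3253 = 117.952 kg.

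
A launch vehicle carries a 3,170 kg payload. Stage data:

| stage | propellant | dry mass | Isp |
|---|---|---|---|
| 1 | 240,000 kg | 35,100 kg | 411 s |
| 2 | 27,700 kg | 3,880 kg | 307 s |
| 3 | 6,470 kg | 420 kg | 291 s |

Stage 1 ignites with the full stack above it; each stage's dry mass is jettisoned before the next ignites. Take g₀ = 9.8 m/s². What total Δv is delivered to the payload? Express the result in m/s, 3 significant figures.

Δv ≈ 11900 m/s

Ignition mass of stage 1 = 240,000+35,100 + 27,700+3,880 + 6,470+420 + 3,170 = 316,740 kg.
Stage 1: m₀ = 316,740 kg, m_f = 316,740 − 240,000 = 76,740 kg; Δv = 411×9.8×ln(4.127) = 4027.8×1.4177 ≈ 5710 m/s.
Stage 2: m₀ = 41,640 kg, m_f = 41,640 − 27,700 = 13,940 kg; Δv = 307×9.8×ln(2.987) = 3008.6×1.0943 ≈ 3292 m/s.
Stage 3: m₀ = 10,060 kg, m_f = 10,060 − 6,470 = 3,590 kg; Δv = 291×9.8×ln(2.802) = 2851.8×1.0304 ≈ 2939 m/s.
Total Δv = 5710 + 3292 + 2939 = 11941 m/s.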